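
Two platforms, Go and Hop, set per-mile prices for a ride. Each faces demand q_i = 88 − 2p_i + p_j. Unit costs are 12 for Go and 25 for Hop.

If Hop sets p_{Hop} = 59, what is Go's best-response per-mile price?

42.75

Go's profit: π = (p_{Go} − 12)(88 − 2p_{Go} + p_{Hop}).
∂π/∂p_{Go} = 112 − 4p_{Go} + p_{Hop} = 0 ⇒ p_{Go} = 28 + 0.25p_{Hop}.
At p_{Hop} = 59: p_{Go} = 28 + 0.25·59 = 42.75.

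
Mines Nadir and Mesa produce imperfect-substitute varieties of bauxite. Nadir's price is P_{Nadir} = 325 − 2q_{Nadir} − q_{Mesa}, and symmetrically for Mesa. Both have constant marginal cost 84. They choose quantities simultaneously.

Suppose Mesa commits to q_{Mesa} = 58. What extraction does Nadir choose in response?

Mine Nadir's profit: π = q_{Nadir}(325 − 2q_{Nadir} − q_{Mesa}) − 84q_{Nadir}.
∂π/∂q_{Nadir} = 241 − 4q_{Nadir} − q_{Mesa} = 0 ⇒ q_{Nadir} = 60.25 − 0.25q_{Mesa}.
At q_{Mesa} = 58: q_{Nadir} = 60.25 − 0.25·58 = 45.75.

45.75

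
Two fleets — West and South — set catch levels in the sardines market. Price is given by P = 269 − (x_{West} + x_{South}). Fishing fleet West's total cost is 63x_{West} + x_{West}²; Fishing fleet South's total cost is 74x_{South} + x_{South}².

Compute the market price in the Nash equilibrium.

188.8

Fishing fleet West's profit: π = x_{West}(269 − (x_{West} + x_{South})) − 63x_{West} − x_{West}².
∂π/∂x_{West} = 206 − 4x_{West} − x_{South} = 0, so x_{West} = 51.5 − 0.25x_{South}.
By the same steps for South: x_{South} = 48.75 − 0.25x_{West}.
Solving the two reaction functions simultaneously: (1 − (−0.25)(−0.25))x_{West} = 51.5 − 0.25·48.75, so 0.9375x_{West} = 39.3125 and x_{West} = 629/15.
Then x_{South} = 48.75 − 0.25·(629/15) = 574/15.
Equilibrium price: P = 269 − 80.2 = 188.8.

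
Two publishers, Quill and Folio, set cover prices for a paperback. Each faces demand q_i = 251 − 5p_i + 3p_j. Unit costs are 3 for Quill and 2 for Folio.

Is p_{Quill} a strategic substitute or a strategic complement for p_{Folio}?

strategic complements

Quill's profit: π = (p_{Quill} − 3)(251 − 5p_{Quill} + 3p_{Folio}).
∂π/∂p_{Quill} = 266 − 10p_{Quill} + 3p_{Folio} = 0 ⇒ p_{Quill} = 26.6 + 0.3p_{Folio}.
The best-response slope dp_{Quill}/dp_{Folio} = 0.3 > 0: the reaction function is upward-sloping, so the choices are strategic complements.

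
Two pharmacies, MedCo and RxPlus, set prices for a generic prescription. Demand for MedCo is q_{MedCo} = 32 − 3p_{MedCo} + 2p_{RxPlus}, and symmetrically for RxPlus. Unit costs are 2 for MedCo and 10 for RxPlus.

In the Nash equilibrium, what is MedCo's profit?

243

MedCo's profit: π = (p_{MedCo} − 2)(32 − 3p_{MedCo} + 2p_{RxPlus}).
∂π/∂p_{MedCo} = 38 − 6p_{MedCo} + 2p_{RxPlus} = 0 ⇒ p_{MedCo} = 19/3 + (1/3)p_{RxPlus}.
Similarly p_{RxPlus} = 31/3 + (1/3)p_{MedCo}.
Substituting the second reaction function into the first: p_{MedCo} = 19/3 + (1/3)(31/3 + (1/3)p_{MedCo}), which gives (8/9)p_{MedCo} = 88/9 ⇒ p_{MedCo} = 11.
Then p_{RxPlus} = 31/3 + (1/3)·11 = 14.
q_{MedCo} = 32 − 3·11 + 2·14 = 27.
Profit = (11 − 2)·27 = 243.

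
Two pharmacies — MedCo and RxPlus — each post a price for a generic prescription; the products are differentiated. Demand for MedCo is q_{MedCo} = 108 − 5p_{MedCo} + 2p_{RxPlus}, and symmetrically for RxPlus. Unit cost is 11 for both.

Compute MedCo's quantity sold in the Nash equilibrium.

MedCo's profit: π = (p_{MedCo} − 11)(108 − 5p_{MedCo} + 2p_{RxPlus}).
∂π/∂p_{MedCo} = 163 − 10p_{MedCo} + 2p_{RxPlus} = 0 ⇒ p_{MedCo} = 16.3 + 0.2p_{RxPlus}.
Setting p_{MedCo} = p_{RxPlus} in the reaction function: p_{MedCo} = 16.3 + 0.2p_{MedCo}, so p_{MedCo} = 16.3 / 0.8 = 20.375.
q_{MedCo} = 108 − 5·20.375 + 2·20.375 = 46.875.

46.875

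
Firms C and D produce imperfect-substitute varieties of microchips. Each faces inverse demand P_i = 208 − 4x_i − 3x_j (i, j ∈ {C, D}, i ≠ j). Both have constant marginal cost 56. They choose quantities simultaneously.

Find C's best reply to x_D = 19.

11.875

Firm C's profit: π = x_C(208 − 4x_C − 3x_D) − 56x_C.
∂π/∂x_C = 152 − 8x_C − 3x_D = 0 ⇒ x_C = 19 − 0.375x_D.
At x_D = 19: x_C = 19 − 0.375·19 = 11.875.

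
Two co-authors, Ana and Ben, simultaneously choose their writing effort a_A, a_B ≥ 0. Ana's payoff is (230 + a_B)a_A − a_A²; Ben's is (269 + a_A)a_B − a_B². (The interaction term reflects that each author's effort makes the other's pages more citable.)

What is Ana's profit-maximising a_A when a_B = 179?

204.5

Expanding Ana's payoff: 230a_A + a_Ba_A − a_A².
∂π/∂a_A = 230 + a_B − 2a_A = 0, so a_A = 115 + 0.5a_B.
At a_B = 179: a_A = 115 + 0.5·179 = 204.5.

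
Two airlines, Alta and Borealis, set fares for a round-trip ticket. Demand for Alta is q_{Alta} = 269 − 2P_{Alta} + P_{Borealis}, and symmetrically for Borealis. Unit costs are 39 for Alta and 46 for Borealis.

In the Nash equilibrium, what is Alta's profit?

Alta's profit: π = (P_{Alta} − 39)(269 − 2P_{Alta} + P_{Borealis}).
∂π/∂P_{Alta} = 347 − 4P_{Alta} + P_{Borealis} = 0 ⇒ P_{Alta} = 86.75 + 0.25P_{Borealis}.
Similarly P_{Borealis} = 90.25 + 0.25P_{Alta}.
Substituting the second reaction function into the first: P_{Alta} = 86.75 + 0.25(90.25 + 0.25P_{Alta}), which gives 0.9375P_{Alta} = 109.3125 ⇒ P_{Alta} = 116.6.
Then P_{Borealis} = 90.25 + 0.25·116.6 = 119.4.
q_{Alta} = 269 − 2·116.6 + 119.4 = 155.2.
Profit = (116.6 − 39)·155.2 = 12043.52.

12043.52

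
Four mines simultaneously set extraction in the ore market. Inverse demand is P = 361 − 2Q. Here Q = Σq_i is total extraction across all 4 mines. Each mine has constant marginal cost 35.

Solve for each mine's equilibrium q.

A representative mine's profit is π_i = q_i(361 − 2Q) − 35q_i, with Q = q_i + Σ_{j≠i} q_j.
First-order condition: 326 − 4q_i − 2Σ_{j≠i} q_j = 0.
In a symmetric equilibrium every mine chooses the same q, so Σ_{j≠i} q_j = 3q. The condition becomes 326 − 10q = 0, giving q = 326/10 = 32.6.

32.6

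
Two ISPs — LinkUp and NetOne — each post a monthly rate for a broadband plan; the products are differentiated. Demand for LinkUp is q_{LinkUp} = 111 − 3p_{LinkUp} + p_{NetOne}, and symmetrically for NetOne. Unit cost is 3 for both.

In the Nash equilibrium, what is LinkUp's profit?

1323

LinkUp's profit: π = (p_{LinkUp} − 3)(111 − 3p_{LinkUp} + p_{NetOne}).
∂π/∂p_{LinkUp} = 120 − 6p_{LinkUp} + p_{NetOne} = 0 ⇒ p_{LinkUp} = 20 + (1/6)p_{NetOne}.
Setting p_{LinkUp} = p_{NetOne} in the reaction function: p_{LinkUp} = 20 + (1/6)p_{LinkUp}, so p_{LinkUp} = 20 / (5/6) = 24.
q_{LinkUp} = 111 − 3·24 + 24 = 63.
Profit = (24 − 3)·63 = 1323.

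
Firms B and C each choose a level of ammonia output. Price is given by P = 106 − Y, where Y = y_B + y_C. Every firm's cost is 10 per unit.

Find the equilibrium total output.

Firm B's profit: π = y_B(106 − (y_B + y_C)) − 10y_B.
∂π/∂y_B = 96 − 2y_B − y_C = 0, so y_B = 48 − 0.5y_C.
Setting y_B = y_C in the reaction function: y_B = 48 − 0.5y_B, so y_B = 48 / 1.5 = 32.
Total output: 32 + 32 = 64.

64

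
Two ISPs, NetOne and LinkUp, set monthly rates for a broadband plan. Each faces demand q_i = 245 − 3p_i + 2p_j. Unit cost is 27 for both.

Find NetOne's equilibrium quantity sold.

NetOne's profit: π = (p_{NetOne} − 27)(245 − 3p_{NetOne} + 2p_{LinkUp}).
∂π/∂p_{NetOne} = 326 − 6p_{NetOne} + 2p_{LinkUp} = 0 ⇒ p_{NetOne} = 163/3 + (1/3)p_{LinkUp}.
Setting p_{NetOne} = p_{LinkUp} in the reaction function: p_{NetOne} = 163/3 + (1/3)p_{NetOne}, so p_{NetOne} = (163/3) / (2/3) = 81.5.
q_{NetOne} = 245 − 3·81.5 + 2·81.5 = 163.5.

163.5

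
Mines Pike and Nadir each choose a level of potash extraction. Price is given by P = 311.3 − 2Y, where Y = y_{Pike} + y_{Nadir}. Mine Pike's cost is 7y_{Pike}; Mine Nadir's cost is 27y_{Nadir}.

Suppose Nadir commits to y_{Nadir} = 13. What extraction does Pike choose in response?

Mine Pike's profit: π = y_{Pike}(311.3 − 2(y_{Pike} + y_{Nadir})) − 7y_{Pike}.
∂π/∂y_{Pike} = 304.3 − 4y_{Pike} − 2y_{Nadir} = 0, so y_{Pike} = 76.075 − 0.5y_{Nadir}.
At y_{Nadir} = 13: y_{Pike} = 76.075 − 0.5·13 = 69.575.

69.575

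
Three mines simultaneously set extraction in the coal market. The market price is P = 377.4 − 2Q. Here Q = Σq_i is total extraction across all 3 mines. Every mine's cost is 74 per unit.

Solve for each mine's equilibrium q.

A representative mine's profit is π_i = q_i(377.4 − 2Q) − 74q_i, with Q = q_i + Σ_{j≠i} q_j.
First-order condition: 303.4 − 4q_i − 2Σ_{j≠i} q_j = 0.
Imposing symmetry (q_j = q for all j) turns Σ_{j≠i} q_j into 2q, so 303.4 = 8q and q = 37.925.

37.925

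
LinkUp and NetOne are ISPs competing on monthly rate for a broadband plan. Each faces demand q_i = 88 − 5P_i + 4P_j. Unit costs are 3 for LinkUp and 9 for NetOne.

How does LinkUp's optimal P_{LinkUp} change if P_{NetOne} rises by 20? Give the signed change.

8

LinkUp's profit: π = (P_{LinkUp} − 3)(88 − 5P_{LinkUp} + 4P_{NetOne}).
∂π/∂P_{LinkUp} = 103 − 10P_{LinkUp} + 4P_{NetOne} = 0 ⇒ P_{LinkUp} = 10.3 + 0.4P_{NetOne}.
The reaction-function slope is 0.4, so a 20-unit rise in P_{NetOne} moves P_{LinkUp} by 0.4 × 20 = 8. LinkUp's best response rises — the actions are strategic complements.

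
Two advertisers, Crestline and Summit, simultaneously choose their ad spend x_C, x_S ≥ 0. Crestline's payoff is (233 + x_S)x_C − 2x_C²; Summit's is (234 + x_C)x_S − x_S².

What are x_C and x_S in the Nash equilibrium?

Expanding Crestline's payoff: 233x_C + x_Sx_C − 2x_C².
∂π/∂x_C = 233 + x_S − 4x_C = 0, so x_C = 58.25 + 0.25x_S.
Likewise for Summit: x_S = 117 + 0.5x_C.
Substituting the second reaction function into the first: x_C = 58.25 + 0.25(117 + 0.5x_C), which gives 0.875x_C = 87.5 ⇒ x_C = 100.
Then x_S = 117 + 0.5·100 = 167.

100, 167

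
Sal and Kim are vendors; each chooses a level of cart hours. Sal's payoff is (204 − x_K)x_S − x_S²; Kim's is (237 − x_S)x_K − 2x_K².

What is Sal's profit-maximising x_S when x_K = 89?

Expanding Sal's payoff: 204x_S − x_Kx_S − x_S².
∂π/∂x_S = 204 − x_K − 2x_S = 0, so x_S = 102 − 0.5x_K.
At x_K = 89: x_S = 102 − 0.5·89 = 57.5.

57.5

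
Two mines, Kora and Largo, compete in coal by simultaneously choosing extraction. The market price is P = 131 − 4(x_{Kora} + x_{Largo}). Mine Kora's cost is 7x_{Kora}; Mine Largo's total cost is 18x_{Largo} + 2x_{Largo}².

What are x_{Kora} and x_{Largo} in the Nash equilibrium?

Mine Kora's profit: π = x_{Kora}(131 − 4(x_{Kora} + x_{Largo})) − 7x_{Kora}.
∂π/∂x_{Kora} = 124 − 8x_{Kora} − 4x_{Largo} = 0, so x_{Kora} = 15.5 − 0.5x_{Largo}.
For Largo: ∂π/∂x_{Largo} = 113 − 12x_{Largo} − 4x_{Kora} = 0 ⇒ x_{Largo} = 113/12 − (1/3)x_{Kora}.
Substituting the second reaction function into the first: x_{Kora} = 15.5 − 0.5(113/12 − (1/3)x_{Kora}), which gives (5/6)x_{Kora} = 259/24 ⇒ x_{Kora} = 12.95.
Then x_{Largo} = 113/12 − (1/3)·12.95 = 5.1.

12.95, 5.1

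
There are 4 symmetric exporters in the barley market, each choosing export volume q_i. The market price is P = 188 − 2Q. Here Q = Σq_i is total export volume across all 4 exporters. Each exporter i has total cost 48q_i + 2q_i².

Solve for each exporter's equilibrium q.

10

A representative exporter's profit is π_i = q_i(188 − 2Q) − 48q_i − 2q_i², with Q = q_i + Σ_{j≠i} q_j.
First-order condition: 140 − 8q_i − 2Σ_{j≠i} q_j = 0.
Imposing symmetry (q_j = q for all j) turns Σ_{j≠i} q_j into 3q, so 140 = 14q and q = 10.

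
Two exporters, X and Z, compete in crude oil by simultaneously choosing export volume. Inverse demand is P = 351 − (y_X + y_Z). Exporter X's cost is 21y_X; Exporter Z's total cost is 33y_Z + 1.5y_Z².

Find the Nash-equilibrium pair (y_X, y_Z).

Exporter X's profit: π = y_X(351 − (y_X + y_Z)) − 21y_X.
∂π/∂y_X = 330 − 2y_X − y_Z = 0, so y_X = 165 − 0.5y_Z.
For Z: ∂π/∂y_Z = 318 − 5y_Z − y_X = 0 ⇒ y_Z = 63.6 − 0.2y_X.
Plugging y_Z into X's best response: y_X = 165 − 0.5(63.6 − 0.2y_X) ⇒ 0.9y_X = 133.2, so y_X = 148.
Then y_Z = 63.6 − 0.2·148 = 34.

148, 34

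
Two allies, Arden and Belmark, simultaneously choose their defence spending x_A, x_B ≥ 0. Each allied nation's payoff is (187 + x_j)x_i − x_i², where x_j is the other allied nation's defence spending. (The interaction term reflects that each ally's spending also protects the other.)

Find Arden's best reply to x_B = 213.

Arden's payoff is (187 + x_B)x_A − x_A².
∂π/∂x_A = 187 + x_B − 2x_A = 0, so x_A = 93.5 + 0.5x_B.
At x_B = 213: x_A = 93.5 + 0.5·213 = 200.

200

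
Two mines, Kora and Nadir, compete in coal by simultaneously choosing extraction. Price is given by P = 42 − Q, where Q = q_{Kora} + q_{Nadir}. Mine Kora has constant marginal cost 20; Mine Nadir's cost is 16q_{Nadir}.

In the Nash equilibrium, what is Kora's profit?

Mine Kora's profit: π = q_{Kora}(42 − (q_{Kora} + q_{Nadir})) − 20q_{Kora}.
∂π/∂q_{Kora} = 22 − 2q_{Kora} − q_{Nadir} = 0, so q_{Kora} = 11 − 0.5q_{Nadir}.
By the same steps for Nadir: q_{Nadir} = 13 − 0.5q_{Kora}.
Solving the two reaction functions simultaneously: (1 − (−0.5)(−0.5))q_{Kora} = 11 − 0.5·13, so 0.75q_{Kora} = 4.5 and q_{Kora} = 6.
Then q_{Nadir} = 13 − 0.5·6 = 10.
Price P = 42 − 16 = 26.
Kora's profit: (26 − 20)·6 = 36.

36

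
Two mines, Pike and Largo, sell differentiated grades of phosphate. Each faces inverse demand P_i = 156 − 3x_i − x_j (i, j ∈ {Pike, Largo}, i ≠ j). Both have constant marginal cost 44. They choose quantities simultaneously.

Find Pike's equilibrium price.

92

Mine Pike's profit: π = x_{Pike}(156 − 3x_{Pike} − x_{Largo}) − 44x_{Pike}.
∂π/∂x_{Pike} = 112 − 6x_{Pike} − x_{Largo} = 0 ⇒ x_{Pike} = 56/3 − (1/6)x_{Largo}.
Setting x_{Pike} = x_{Largo} in the reaction function: x_{Pike} = 56/3 − (1/6)x_{Pike}, so x_{Pike} = (56/3) / (7/6) = 16.
P_{Pike} = 156 − 3·16 − 16 = 92.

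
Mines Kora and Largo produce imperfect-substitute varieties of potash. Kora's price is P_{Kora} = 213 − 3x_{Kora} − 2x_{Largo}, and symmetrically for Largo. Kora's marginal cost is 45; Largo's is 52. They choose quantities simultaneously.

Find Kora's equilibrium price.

109.3125

Mine Kora's profit: π = x_{Kora}(213 − 3x_{Kora} − 2x_{Largo}) − 45x_{Kora}.
∂π/∂x_{Kora} = 168 − 6x_{Kora} − 2x_{Largo} = 0 ⇒ x_{Kora} = 28 − (1/3)x_{Largo}.
Similarly x_{Largo} = 161/6 − (1/3)x_{Kora}.
Substituting the second reaction function into the first: x_{Kora} = 28 − (1/3)(161/6 − (1/3)x_{Kora}), which gives (8/9)x_{Kora} = 343/18 ⇒ x_{Kora} = 21.4375.
Then x_{Largo} = 161/6 − (1/3)·21.4375 = 19.6875.
P_{Kora} = 213 − 3·21.4375 − 2·19.6875 = 109.3125.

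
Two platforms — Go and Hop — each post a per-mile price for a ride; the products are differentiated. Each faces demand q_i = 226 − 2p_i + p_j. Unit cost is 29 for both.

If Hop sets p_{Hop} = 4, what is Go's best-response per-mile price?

72

Go's profit: π = (p_{Go} − 29)(226 − 2p_{Go} + p_{Hop}).
∂π/∂p_{Go} = 284 − 4p_{Go} + p_{Hop} = 0 ⇒ p_{Go} = 71 + 0.25p_{Hop}.
At p_{Hop} = 4: p_{Go} = 71 + 0.25·4 = 72.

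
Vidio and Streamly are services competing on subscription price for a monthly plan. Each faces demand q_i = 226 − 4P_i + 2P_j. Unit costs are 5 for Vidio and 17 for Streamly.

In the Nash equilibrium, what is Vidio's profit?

Vidio's profit: π = (P_{Vidio} − 5)(226 − 4P_{Vidio} + 2P_{Streamly}).
∂π/∂P_{Vidio} = 246 − 8P_{Vidio} + 2P_{Streamly} = 0 ⇒ P_{Vidio} = 30.75 + 0.25P_{Streamly}.
Similarly P_{Streamly} = 36.75 + 0.25P_{Vidio}.
Substituting the second reaction function into the first: P_{Vidio} = 30.75 + 0.25(36.75 + 0.25P_{Vidio}), which gives 0.9375P_{Vidio} = 39.9375 ⇒ P_{Vidio} = 42.6.
Then P_{Streamly} = 36.75 + 0.25·42.6 = 47.4.
q_{Vidio} = 226 − 4·42.6 + 2·47.4 = 150.4.
Profit = (42.6 − 5)·150.4 = 5655.04.

5655.04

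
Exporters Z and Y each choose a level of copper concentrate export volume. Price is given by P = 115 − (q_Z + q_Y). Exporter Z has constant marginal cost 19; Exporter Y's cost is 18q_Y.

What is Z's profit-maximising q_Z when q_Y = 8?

44

Exporter Z's profit: π = q_Z(115 − (q_Z + q_Y)) − 19q_Z.
∂π/∂q_Z = 96 − 2q_Z − q_Y = 0, so q_Z = 48 − 0.5q_Y.
At q_Y = 8: q_Z = 48 − 0.5·8 = 44.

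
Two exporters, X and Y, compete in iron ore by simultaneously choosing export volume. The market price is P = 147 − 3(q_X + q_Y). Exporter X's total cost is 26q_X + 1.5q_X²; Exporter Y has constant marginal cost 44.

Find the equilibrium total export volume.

21.8

Exporter X's profit: π = q_X(147 − 3(q_X + q_Y)) − 26q_X − 1.5q_X².
∂π/∂q_X = 121 − 9q_X − 3q_Y = 0, so q_X = 121/9 − (1/3)q_Y.
For Y: ∂π/∂q_Y = 103 − 6q_Y − 3q_X = 0 ⇒ q_Y = 103/6 − 0.5q_X.
Solving the two reaction functions simultaneously: (1 − (−1/3)(−0.5))q_X = 121/9 − (1/3)·(103/6), so (5/6)q_X = 139/18 and q_X = 139/15.
Then q_Y = 103/6 − 0.5·(139/15) = 188/15.
Total export volume: 139/15 + 188/15 = 21.8.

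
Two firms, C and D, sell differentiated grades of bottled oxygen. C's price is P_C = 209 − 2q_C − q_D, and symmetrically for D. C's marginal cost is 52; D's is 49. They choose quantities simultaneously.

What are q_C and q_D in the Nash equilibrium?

31.2, 32.2

Firm C's profit: π = q_C(209 − 2q_C − q_D) − 52q_C.
∂π/∂q_C = 157 − 4q_C − q_D = 0 ⇒ q_C = 39.25 − 0.25q_D.
Similarly q_D = 40 − 0.25q_C.
Solving the two reaction functions simultaneously: (1 − (−0.25)(−0.25))q_C = 39.25 − 0.25·40, so 0.9375q_C = 29.25 and q_C = 31.2.
Then q_D = 40 − 0.25·31.2 = 32.2.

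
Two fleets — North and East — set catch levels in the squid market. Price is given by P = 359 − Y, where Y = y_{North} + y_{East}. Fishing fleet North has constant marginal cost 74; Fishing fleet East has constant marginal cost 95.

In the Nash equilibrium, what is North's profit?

10404

Fishing fleet North's profit: π = y_{North}(359 − (y_{North} + y_{East})) − 74y_{North}.
∂π/∂y_{North} = 285 − 2y_{North} − y_{East} = 0, so y_{North} = 142.5 − 0.5y_{East}.
By the same steps for East: y_{East} = 132 − 0.5y_{North}.
Plugging y_{East} into North's best response: y_{North} = 142.5 − 0.5(132 − 0.5y_{North}) ⇒ 0.75y_{North} = 76.5, so y_{North} = 102.
Then y_{East} = 132 − 0.5·102 = 81.
Price P = 359 − 183 = 176.
North's profit: (176 − 74)·102 = 10404.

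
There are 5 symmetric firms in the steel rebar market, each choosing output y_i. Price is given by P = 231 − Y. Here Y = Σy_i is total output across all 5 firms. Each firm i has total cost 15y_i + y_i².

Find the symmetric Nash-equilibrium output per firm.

A representative firm's profit is π_i = y_i(231 − Y) − 15y_i − y_i², with Y = y_i + Σ_{j≠i} y_j.
First-order condition: 216 − 4y_i − Σ_{j≠i} y_j = 0.
With identical firms, set every y_j = y: then 216 − 4y − 4y = 0, i.e. y = 216/8 = 27.

27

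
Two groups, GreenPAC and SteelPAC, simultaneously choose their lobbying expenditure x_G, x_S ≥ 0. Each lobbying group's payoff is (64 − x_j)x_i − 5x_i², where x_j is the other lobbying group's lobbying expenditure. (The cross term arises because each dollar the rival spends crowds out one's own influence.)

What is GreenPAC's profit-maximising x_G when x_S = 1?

GreenPAC's payoff is (64 − x_S)x_G − 5x_G².
∂π/∂x_G = 64 − x_S − 10x_G = 0, so x_G = 6.4 − 0.1x_S.
At x_S = 1: x_G = 6.4 − 0.1·1 = 6.3.

6.3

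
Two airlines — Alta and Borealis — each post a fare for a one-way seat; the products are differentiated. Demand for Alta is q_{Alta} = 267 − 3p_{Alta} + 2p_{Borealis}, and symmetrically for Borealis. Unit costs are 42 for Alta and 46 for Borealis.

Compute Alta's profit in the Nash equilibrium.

Alta's profit: π = (p_{Alta} − 42)(267 − 3p_{Alta} + 2p_{Borealis}).
∂π/∂p_{Alta} = 393 − 6p_{Alta} + 2p_{Borealis} = 0 ⇒ p_{Alta} = 65.5 + (1/3)p_{Borealis}.
Similarly p_{Borealis} = 67.5 + (1/3)p_{Alta}.
Solving the two reaction functions simultaneously: (1 − (1/3)(1/3))p_{Alta} = 65.5 + (1/3)·67.5, so (8/9)p_{Alta} = 88 and p_{Alta} = 99.
Then p_{Borealis} = 67.5 + (1/3)·99 = 100.5.
q_{Alta} = 267 − 3·99 + 2·100.5 = 171.
Profit = (99 − 42)·171 = 9747.

9747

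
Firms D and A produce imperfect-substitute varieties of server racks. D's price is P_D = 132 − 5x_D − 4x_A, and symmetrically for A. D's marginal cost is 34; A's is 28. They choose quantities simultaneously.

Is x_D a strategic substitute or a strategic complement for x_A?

Firm D's profit: π = x_D(132 − 5x_D − 4x_A) − 34x_D.
∂π/∂x_D = 98 − 10x_D − 4x_A = 0 ⇒ x_D = 9.8 − 0.4x_A.
The best-response slope dx_D/dx_A = −0.4 < 0: the reaction function is downward-sloping, so the choices are strategic substitutes.

strategic substitutes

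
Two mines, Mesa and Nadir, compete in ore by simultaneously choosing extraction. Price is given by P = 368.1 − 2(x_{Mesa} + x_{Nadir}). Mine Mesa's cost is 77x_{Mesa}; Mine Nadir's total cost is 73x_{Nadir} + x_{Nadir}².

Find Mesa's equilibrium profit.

6686.3048

Mine Mesa's profit: π = x_{Mesa}(368.1 − 2(x_{Mesa} + x_{Nadir})) − 77x_{Mesa}.
∂π/∂x_{Mesa} = 291.1 − 4x_{Mesa} − 2x_{Nadir} = 0, so x_{Mesa} = 72.775 − 0.5x_{Nadir}.
For Nadir: ∂π/∂x_{Nadir} = 295.1 − 6x_{Nadir} − 2x_{Mesa} = 0 ⇒ x_{Nadir} = 2951/60 − (1/3)x_{Mesa}.
Substituting the second reaction function into the first: x_{Mesa} = 72.775 − 0.5(2951/60 − (1/3)x_{Mesa}), which gives (5/6)x_{Mesa} = 2891/60 ⇒ x_{Mesa} = 57.82.
Then x_{Nadir} = 2951/60 − (1/3)·57.82 = 29.91.
Price P = 368.1 − 2·87.73 = 192.64.
Mesa's profit: (192.64 − 77)·57.82 = 6686.3048.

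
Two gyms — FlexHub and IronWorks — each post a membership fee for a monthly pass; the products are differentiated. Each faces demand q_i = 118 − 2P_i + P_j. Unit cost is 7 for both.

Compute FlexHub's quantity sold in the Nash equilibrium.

74

FlexHub's profit: π = (P_{FlexHub} − 7)(118 − 2P_{FlexHub} + P_{IronWorks}).
∂π/∂P_{FlexHub} = 132 − 4P_{FlexHub} + P_{IronWorks} = 0 ⇒ P_{FlexHub} = 33 + 0.25P_{IronWorks}.
Setting P_{FlexHub} = P_{IronWorks} in the reaction function: P_{FlexHub} = 33 + 0.25P_{FlexHub}, so P_{FlexHub} = 33 / 0.75 = 44.
q_{FlexHub} = 118 − 2·44 + 44 = 74.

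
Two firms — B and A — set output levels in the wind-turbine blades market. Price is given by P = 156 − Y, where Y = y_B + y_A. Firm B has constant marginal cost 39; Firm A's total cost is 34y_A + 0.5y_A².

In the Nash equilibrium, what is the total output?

71.2

Firm B's profit: π = y_B(156 − (y_B + y_A)) − 39y_B.
∂π/∂y_B = 117 − 2y_B − y_A = 0, so y_B = 58.5 − 0.5y_A.
For A: ∂π/∂y_A = 122 − 3y_A − y_B = 0 ⇒ y_A = 122/3 − (1/3)y_B.
Substituting the second reaction function into the first: y_B = 58.5 − 0.5(122/3 − (1/3)y_B), which gives (5/6)y_B = 229/6 ⇒ y_B = 45.8.
Then y_A = 122/3 − (1/3)·45.8 = 25.4.
Total output: 45.8 + 25.4 = 71.2.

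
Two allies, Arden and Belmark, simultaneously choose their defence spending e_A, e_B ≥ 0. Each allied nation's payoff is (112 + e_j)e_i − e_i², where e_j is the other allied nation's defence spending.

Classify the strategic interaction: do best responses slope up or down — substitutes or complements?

Arden's payoff is (112 + e_B)e_A − e_A².
∂π/∂e_A = 112 + e_B − 2e_A = 0, so e_A = 56 + 0.5e_B.
The best-response slope de_A/de_B = 0.5 > 0: the reaction function is upward-sloping, so the choices are strategic complements.

strategic complements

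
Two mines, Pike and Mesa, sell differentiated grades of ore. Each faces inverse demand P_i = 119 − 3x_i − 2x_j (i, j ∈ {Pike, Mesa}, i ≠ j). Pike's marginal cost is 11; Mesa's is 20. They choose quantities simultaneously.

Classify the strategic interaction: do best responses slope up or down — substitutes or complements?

Mine Pike's profit: π = x_{Pike}(119 − 3x_{Pike} − 2x_{Mesa}) − 11x_{Pike}.
∂π/∂x_{Pike} = 108 − 6x_{Pike} − 2x_{Mesa} = 0 ⇒ x_{Pike} = 18 − (1/3)x_{Mesa}.
The best-response slope dx_{Pike}/dx_{Mesa} = −1/3 < 0: the reaction function is downward-sloping, so the choices are strategic substitutes.

strategic substitutes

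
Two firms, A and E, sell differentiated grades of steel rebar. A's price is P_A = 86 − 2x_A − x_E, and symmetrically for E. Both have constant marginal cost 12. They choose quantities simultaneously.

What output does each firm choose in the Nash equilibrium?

Firm A's profit: π = x_A(86 − 2x_A − x_E) − 12x_A.
∂π/∂x_A = 74 − 4x_A − x_E = 0 ⇒ x_A = 18.5 − 0.25x_E.
The game is symmetric, so in equilibrium x_E = x_A: the reaction function gives 1.25x_A = 18.5, hence x_A = 14.8.

14.8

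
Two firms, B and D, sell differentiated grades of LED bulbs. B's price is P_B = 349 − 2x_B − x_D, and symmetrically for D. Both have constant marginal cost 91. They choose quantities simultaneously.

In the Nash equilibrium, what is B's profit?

5325.12

Firm B's profit: π = x_B(349 − 2x_B − x_D) − 91x_B.
∂π/∂x_B = 258 − 4x_B − x_D = 0 ⇒ x_B = 64.5 − 0.25x_D.
Setting x_B = x_D in the reaction function: x_B = 64.5 − 0.25x_B, so x_B = 64.5 / 1.25 = 51.6.
P_B = 349 − 2·51.6 − 51.6 = 194.2.
Profit = (194.2 − 91)·51.6 = 5325.12.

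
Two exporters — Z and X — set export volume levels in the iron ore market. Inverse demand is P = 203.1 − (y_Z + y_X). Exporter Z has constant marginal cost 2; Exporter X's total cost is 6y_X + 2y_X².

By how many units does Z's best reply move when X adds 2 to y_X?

Exporter Z's profit: π = y_Z(203.1 − (y_Z + y_X)) − 2y_Z.
∂π/∂y_Z = 201.1 − 2y_Z − y_X = 0, so y_Z = 100.55 − 0.5y_X.
The reaction-function slope is −0.5, so a 2-unit rise in y_X moves y_Z by −0.5 × 2 = −1. Z's best response falls — the actions are strategic substitutes.

-1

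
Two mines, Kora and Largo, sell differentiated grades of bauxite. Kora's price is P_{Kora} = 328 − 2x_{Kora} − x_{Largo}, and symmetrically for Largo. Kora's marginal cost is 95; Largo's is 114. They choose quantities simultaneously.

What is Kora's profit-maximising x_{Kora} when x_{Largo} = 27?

Mine Kora's profit: π = x_{Kora}(328 − 2x_{Kora} − x_{Largo}) − 95x_{Kora}.
∂π/∂x_{Kora} = 233 − 4x_{Kora} − x_{Largo} = 0 ⇒ x_{Kora} = 58.25 − 0.25x_{Largo}.
At x_{Largo} = 27: x_{Kora} = 58.25 − 0.25·27 = 51.5.

51.5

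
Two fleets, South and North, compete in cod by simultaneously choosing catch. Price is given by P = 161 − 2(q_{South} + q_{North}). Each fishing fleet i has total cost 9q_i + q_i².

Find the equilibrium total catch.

38

Fishing fleet South's profit: π = q_{South}(161 − 2(q_{South} + q_{North})) − 9q_{South} − q_{South}².
∂π/∂q_{South} = 152 − 6q_{South} − 2q_{North} = 0, so q_{South} = 76/3 − (1/3)q_{North}.
Setting q_{South} = q_{North} in the reaction function: q_{South} = 76/3 − (1/3)q_{South}, so q_{South} = (76/3) / (4/3) = 19.
Total catch: 19 + 19 = 38.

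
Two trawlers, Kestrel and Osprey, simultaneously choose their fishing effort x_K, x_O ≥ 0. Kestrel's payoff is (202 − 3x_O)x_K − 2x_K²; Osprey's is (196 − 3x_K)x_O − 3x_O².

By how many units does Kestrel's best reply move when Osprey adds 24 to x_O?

-18

Expanding Kestrel's payoff: 202x_K − 3x_Ox_K − 2x_K².
∂π/∂x_K = 202 − 3x_O − 4x_K = 0, so x_K = 50.5 − 0.75x_O.
The reaction-function slope is −0.75, so a 24-unit rise in x_O moves x_K by −0.75 × 24 = −18. Kestrel's best response falls — the actions are strategic substitutes.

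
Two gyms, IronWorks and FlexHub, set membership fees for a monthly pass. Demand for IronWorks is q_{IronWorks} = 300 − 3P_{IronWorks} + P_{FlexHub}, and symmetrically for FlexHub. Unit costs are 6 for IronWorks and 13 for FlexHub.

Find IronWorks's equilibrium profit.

10161.72

IronWorks's profit: π = (P_{IronWorks} − 6)(300 − 3P_{IronWorks} + P_{FlexHub}).
∂π/∂P_{IronWorks} = 318 − 6P_{IronWorks} + P_{FlexHub} = 0 ⇒ P_{IronWorks} = 53 + (1/6)P_{FlexHub}.
Similarly P_{FlexHub} = 56.5 + (1/6)P_{IronWorks}.
Substituting the second reaction function into the first: P_{IronWorks} = 53 + (1/6)(56.5 + (1/6)P_{IronWorks}), which gives (35/36)P_{IronWorks} = 749/12 ⇒ P_{IronWorks} = 64.2.
Then P_{FlexHub} = 56.5 + (1/6)·64.2 = 67.2.
q_{IronWorks} = 300 − 3·64.2 + 67.2 = 174.6.
Profit = (64.2 − 6)·174.6 = 10161.72.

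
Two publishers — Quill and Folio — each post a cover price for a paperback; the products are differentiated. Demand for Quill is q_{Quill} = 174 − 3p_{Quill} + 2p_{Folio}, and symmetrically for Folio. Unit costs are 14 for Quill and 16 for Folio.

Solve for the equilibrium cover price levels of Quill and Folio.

Quill's profit: π = (p_{Quill} − 14)(174 − 3p_{Quill} + 2p_{Folio}).
∂π/∂p_{Quill} = 216 − 6p_{Quill} + 2p_{Folio} = 0 ⇒ p_{Quill} = 36 + (1/3)p_{Folio}.
Similarly p_{Folio} = 37 + (1/3)p_{Quill}.
Substituting the second reaction function into the first: p_{Quill} = 36 + (1/3)(37 + (1/3)p_{Quill}), which gives (8/9)p_{Quill} = 145/3 ⇒ p_{Quill} = 54.375.
Then p_{Folio} = 37 + (1/3)·54.375 = 55.125.

54.375, 55.125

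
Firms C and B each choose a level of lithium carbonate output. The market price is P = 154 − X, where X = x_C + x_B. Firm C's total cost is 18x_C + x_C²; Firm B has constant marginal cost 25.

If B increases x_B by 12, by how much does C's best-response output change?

-3

Firm C's profit: π = x_C(154 − (x_C + x_B)) − 18x_C − x_C².
∂π/∂x_C = 136 − 4x_C − x_B = 0, so x_C = 34 − 0.25x_B.
The reaction-function slope is −0.25, so a 12-unit rise in x_B moves x_C by −0.25 × 12 = −3. C's best response falls — the actions are strategic substitutes.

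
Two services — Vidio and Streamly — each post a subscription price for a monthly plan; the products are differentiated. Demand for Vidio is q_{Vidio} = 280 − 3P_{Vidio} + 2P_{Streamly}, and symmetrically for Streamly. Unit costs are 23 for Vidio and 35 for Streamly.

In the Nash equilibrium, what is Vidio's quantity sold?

199.5

Vidio's profit: π = (P_{Vidio} − 23)(280 − 3P_{Vidio} + 2P_{Streamly}).
∂π/∂P_{Vidio} = 349 − 6P_{Vidio} + 2P_{Streamly} = 0 ⇒ P_{Vidio} = 349/6 + (1/3)P_{Streamly}.
Similarly P_{Streamly} = 385/6 + (1/3)P_{Vidio}.
Substituting the second reaction function into the first: P_{Vidio} = 349/6 + (1/3)(385/6 + (1/3)P_{Vidio}), which gives (8/9)P_{Vidio} = 716/9 ⇒ P_{Vidio} = 89.5.
Then P_{Streamly} = 385/6 + (1/3)·89.5 = 94.
q_{Vidio} = 280 − 3·89.5 + 2·94 = 199.5.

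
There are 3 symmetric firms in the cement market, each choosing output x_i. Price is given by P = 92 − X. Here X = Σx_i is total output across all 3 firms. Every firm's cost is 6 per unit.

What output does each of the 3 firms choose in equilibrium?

21.5

A representative firm's profit is π_i = x_i(92 − X) − 6x_i, with X = x_i + Σ_{j≠i} x_j.
First-order condition: 86 − 2x_i − Σ_{j≠i} x_j = 0.
In a symmetric equilibrium every firm chooses the same x, so Σ_{j≠i} x_j = 2x. The condition becomes 86 − 4x = 0, giving x = 86/4 = 21.5.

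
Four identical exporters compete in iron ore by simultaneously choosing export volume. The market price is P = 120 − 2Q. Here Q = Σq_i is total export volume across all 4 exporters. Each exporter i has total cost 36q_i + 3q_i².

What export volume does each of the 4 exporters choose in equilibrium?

5.25

A representative exporter's profit is π_i = q_i(120 − 2Q) − 36q_i − 3q_i², with Q = q_i + Σ_{j≠i} q_j.
First-order condition: 84 − 10q_i − 2Σ_{j≠i} q_j = 0.
With identical exporters, set every q_j = q: then 84 − 10q − 6q = 0, i.e. q = 84/16 = 5.25.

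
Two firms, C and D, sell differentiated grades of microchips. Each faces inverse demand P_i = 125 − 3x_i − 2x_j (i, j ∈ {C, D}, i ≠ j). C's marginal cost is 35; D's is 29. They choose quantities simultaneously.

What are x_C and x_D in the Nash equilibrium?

10.875, 12.375

Firm C's profit: π = x_C(125 − 3x_C − 2x_D) − 35x_C.
∂π/∂x_C = 90 − 6x_C − 2x_D = 0 ⇒ x_C = 15 − (1/3)x_D.
Similarly x_D = 16 − (1/3)x_C.
Solving the two reaction functions simultaneously: (1 − (−1/3)(−1/3))x_C = 15 − (1/3)·16, so (8/9)x_C = 29/3 and x_C = 10.875.
Then x_D = 16 − (1/3)·10.875 = 12.375.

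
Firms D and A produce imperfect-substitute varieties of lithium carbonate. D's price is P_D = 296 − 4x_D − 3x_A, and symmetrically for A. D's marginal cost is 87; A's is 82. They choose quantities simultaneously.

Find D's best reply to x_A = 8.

Firm D's profit: π = x_D(296 − 4x_D − 3x_A) − 87x_D.
∂π/∂x_D = 209 − 8x_D − 3x_A = 0 ⇒ x_D = 26.125 − 0.375x_A.
At x_A = 8: x_D = 26.125 − 0.375·8 = 23.125.

23.125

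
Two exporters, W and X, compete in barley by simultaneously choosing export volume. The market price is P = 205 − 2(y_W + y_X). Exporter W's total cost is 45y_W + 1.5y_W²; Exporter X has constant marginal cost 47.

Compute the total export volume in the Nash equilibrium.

Exporter W's profit: π = y_W(205 − 2(y_W + y_X)) − 45y_W − 1.5y_W².
∂π/∂y_W = 160 − 7y_W − 2y_X = 0, so y_W = 160/7 − (2/7)y_X.
For X: ∂π/∂y_X = 158 − 4y_X − 2y_W = 0 ⇒ y_X = 39.5 − 0.5y_W.
Plugging y_X into W's best response: y_W = 160/7 − (2/7)(39.5 − 0.5y_W) ⇒ (6/7)y_W = 81/7, so y_W = 13.5.
Then y_X = 39.5 − 0.5·13.5 = 32.75.
Total export volume: 13.5 + 32.75 = 46.25.

46.25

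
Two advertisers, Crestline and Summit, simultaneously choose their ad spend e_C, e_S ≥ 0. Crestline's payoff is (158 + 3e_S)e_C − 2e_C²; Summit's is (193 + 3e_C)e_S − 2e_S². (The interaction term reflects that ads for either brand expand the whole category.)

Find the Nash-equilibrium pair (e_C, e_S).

Expanding Crestline's payoff: 158e_C + 3e_Se_C − 2e_C².
∂π/∂e_C = 158 + 3e_S − 4e_C = 0, so e_C = 39.5 + 0.75e_S.
Likewise for Summit: e_S = 48.25 + 0.75e_C.
Substituting the second reaction function into the first: e_C = 39.5 + 0.75(48.25 + 0.75e_C), which gives 0.4375e_C = 75.6875 ⇒ e_C = 173.
Then e_S = 48.25 + 0.75·173 = 178.

173, 178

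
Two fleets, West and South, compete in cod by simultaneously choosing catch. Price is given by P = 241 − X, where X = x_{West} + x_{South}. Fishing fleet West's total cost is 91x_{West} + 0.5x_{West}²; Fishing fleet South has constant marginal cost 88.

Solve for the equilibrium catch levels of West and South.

29.4, 61.8

Fishing fleet West's profit: π = x_{West}(241 − (x_{West} + x_{South})) − 91x_{West} − 0.5x_{West}².
∂π/∂x_{West} = 150 − 3x_{West} − x_{South} = 0, so x_{West} = 50 − (1/3)x_{South}.
For South: ∂π/∂x_{South} = 153 − 2x_{South} − x_{West} = 0 ⇒ x_{South} = 76.5 − 0.5x_{West}.
Plugging x_{South} into West's best response: x_{West} = 50 − (1/3)(76.5 − 0.5x_{West}) ⇒ (5/6)x_{West} = 24.5, so x_{West} = 29.4.
Then x_{South} = 76.5 − 0.5·29.4 = 61.8.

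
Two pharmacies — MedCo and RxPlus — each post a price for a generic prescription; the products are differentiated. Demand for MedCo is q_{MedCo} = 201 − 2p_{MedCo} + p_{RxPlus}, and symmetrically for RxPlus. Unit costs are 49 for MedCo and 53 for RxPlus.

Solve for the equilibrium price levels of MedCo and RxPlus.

MedCo's profit: π = (p_{MedCo} − 49)(201 − 2p_{MedCo} + p_{RxPlus}).
∂π/∂p_{MedCo} = 299 − 4p_{MedCo} + p_{RxPlus} = 0 ⇒ p_{MedCo} = 74.75 + 0.25p_{RxPlus}.
Similarly p_{RxPlus} = 76.75 + 0.25p_{MedCo}.
Substituting the second reaction function into the first: p_{MedCo} = 74.75 + 0.25(76.75 + 0.25p_{MedCo}), which gives 0.9375p_{MedCo} = 93.9375 ⇒ p_{MedCo} = 100.2.
Then p_{RxPlus} = 76.75 + 0.25·100.2 = 101.8.

100.2, 101.8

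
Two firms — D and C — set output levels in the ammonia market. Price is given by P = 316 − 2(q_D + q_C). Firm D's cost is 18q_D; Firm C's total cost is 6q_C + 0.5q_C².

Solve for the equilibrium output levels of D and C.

Firm D's profit: π = q_D(316 − 2(q_D + q_C)) − 18q_D.
∂π/∂q_D = 298 − 4q_D − 2q_C = 0, so q_D = 74.5 − 0.5q_C.
For C: ∂π/∂q_C = 310 − 5q_C − 2q_D = 0 ⇒ q_C = 62 − 0.4q_D.
Plugging q_C into D's best response: q_D = 74.5 − 0.5(62 − 0.4q_D) ⇒ 0.8q_D = 43.5, so q_D = 54.375.
Then q_C = 62 − 0.4·54.375 = 40.25.

54.375, 40.25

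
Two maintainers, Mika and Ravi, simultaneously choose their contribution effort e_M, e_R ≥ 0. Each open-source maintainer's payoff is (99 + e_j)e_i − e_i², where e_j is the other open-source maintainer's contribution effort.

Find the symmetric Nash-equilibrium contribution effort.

99

Mika's payoff is (99 + e_R)e_M − e_M².
∂π/∂e_M = 99 + e_R − 2e_M = 0, so e_M = 49.5 + 0.5e_R.
The game is symmetric, so in equilibrium e_R = e_M: the reaction function gives 0.5e_M = 49.5, hence e_M = 99.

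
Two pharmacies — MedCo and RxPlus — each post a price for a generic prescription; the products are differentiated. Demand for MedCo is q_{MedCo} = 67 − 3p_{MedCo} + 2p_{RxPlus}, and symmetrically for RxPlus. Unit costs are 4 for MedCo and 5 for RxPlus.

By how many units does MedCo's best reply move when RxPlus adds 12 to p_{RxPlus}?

MedCo's profit: π = (p_{MedCo} − 4)(67 − 3p_{MedCo} + 2p_{RxPlus}).
∂π/∂p_{MedCo} = 79 − 6p_{MedCo} + 2p_{RxPlus} = 0 ⇒ p_{MedCo} = 79/6 + (1/3)p_{RxPlus}.
The reaction-function slope is 1/3, so a 12-unit rise in p_{RxPlus} moves p_{MedCo} by 1/3 × 12 = 4. MedCo's best response rises — the actions are strategic complements.

4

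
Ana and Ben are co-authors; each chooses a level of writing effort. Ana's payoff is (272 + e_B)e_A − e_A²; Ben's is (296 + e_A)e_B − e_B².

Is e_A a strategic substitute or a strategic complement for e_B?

Expanding Ana's payoff: 272e_A + e_Be_A − e_A².
∂π/∂e_A = 272 + e_B − 2e_A = 0, so e_A = 136 + 0.5e_B.
The best-response slope de_A/de_B = 0.5 > 0: the reaction function is upward-sloping, so the choices are strategic complements.

strategic complements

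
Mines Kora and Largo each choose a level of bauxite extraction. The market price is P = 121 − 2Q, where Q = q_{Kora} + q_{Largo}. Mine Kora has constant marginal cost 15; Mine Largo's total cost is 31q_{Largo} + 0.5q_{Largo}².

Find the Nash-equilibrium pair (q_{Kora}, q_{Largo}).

Mine Kora's profit: π = q_{Kora}(121 − 2(q_{Kora} + q_{Largo})) − 15q_{Kora}.
∂π/∂q_{Kora} = 106 − 4q_{Kora} − 2q_{Largo} = 0, so q_{Kora} = 26.5 − 0.5q_{Largo}.
For Largo: ∂π/∂q_{Largo} = 90 − 5q_{Largo} − 2q_{Kora} = 0 ⇒ q_{Largo} = 18 − 0.4q_{Kora}.
Solving the two reaction functions simultaneously: (1 − (−0.5)(−0.4))q_{Kora} = 26.5 − 0.5·18, so 0.8q_{Kora} = 17.5 and q_{Kora} = 21.875.
Then q_{Largo} = 18 − 0.4·21.875 = 9.25.

21.875, 9.25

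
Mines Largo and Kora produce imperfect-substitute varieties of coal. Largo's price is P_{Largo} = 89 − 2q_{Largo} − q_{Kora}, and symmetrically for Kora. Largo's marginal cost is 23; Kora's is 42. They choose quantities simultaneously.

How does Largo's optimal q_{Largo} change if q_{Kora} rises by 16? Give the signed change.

Mine Largo's profit: π = q_{Largo}(89 − 2q_{Largo} − q_{Kora}) − 23q_{Largo}.
∂π/∂q_{Largo} = 66 − 4q_{Largo} − q_{Kora} = 0 ⇒ q_{Largo} = 16.5 − 0.25q_{Kora}.
The reaction-function slope is −0.25, so a 16-unit rise in q_{Kora} moves q_{Largo} by −0.25 × 16 = −4. Largo's best response falls — the actions are strategic substitutes.

-4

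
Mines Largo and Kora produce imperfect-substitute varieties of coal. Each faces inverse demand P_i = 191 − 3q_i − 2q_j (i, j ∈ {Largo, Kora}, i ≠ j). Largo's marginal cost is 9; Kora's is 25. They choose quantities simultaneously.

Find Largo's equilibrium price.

Mine Largo's profit: π = q_{Largo}(191 − 3q_{Largo} − 2q_{Kora}) − 9q_{Largo}.
∂π/∂q_{Largo} = 182 − 6q_{Largo} − 2q_{Kora} = 0 ⇒ q_{Largo} = 91/3 − (1/3)q_{Kora}.
Similarly q_{Kora} = 83/3 − (1/3)q_{Largo}.
Substituting the second reaction function into the first: q_{Largo} = 91/3 − (1/3)(83/3 − (1/3)q_{Largo}), which gives (8/9)q_{Largo} = 190/9 ⇒ q_{Largo} = 23.75.
Then q_{Kora} = 83/3 − (1/3)·23.75 = 19.75.
P_{Largo} = 191 − 3·23.75 − 2·19.75 = 80.25.

80.25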